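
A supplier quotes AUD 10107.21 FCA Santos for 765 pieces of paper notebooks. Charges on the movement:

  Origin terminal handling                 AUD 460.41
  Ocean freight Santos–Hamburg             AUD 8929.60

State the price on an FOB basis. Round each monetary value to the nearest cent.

Not relevant to the conversion: freight — on the buyer under both terms; not part of either seller's price.
From FCA to FOB, the seller additionally bears: origin terminal.
FOB price = 10107.21 + 460.41 = 10567.62

FOB price: AUD 10567.62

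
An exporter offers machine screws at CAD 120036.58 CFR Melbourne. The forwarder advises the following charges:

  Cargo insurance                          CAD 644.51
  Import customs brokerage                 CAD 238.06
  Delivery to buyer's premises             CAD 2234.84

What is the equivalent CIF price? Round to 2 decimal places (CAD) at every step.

Not relevant to the conversion: brokerage, delivery — on the buyer under both terms; not part of either seller's price.
From CFR to CIF, the seller additionally bears: insurance.
CIF price = 120036.58 + 644.51 = 120681.09

CIF price: CAD 120681.09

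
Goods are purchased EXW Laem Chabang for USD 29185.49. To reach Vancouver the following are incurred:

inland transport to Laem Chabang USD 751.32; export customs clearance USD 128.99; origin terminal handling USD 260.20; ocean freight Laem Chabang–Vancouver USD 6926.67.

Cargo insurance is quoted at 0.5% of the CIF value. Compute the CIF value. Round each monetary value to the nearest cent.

Let C be the CIF value. C = EXW price + pre-shipment costs + freight + 0.5% × C
C − 0.5% × C = 29185.49 + 751.32 + 128.99 + 260.20 + 6926.67
0.995 × C = 37252.67
C = 37252.67 / 0.995 = 37439.87
Insurance premium = 0.5% × 37439.87 = 187.20

CIF value: USD 37439.87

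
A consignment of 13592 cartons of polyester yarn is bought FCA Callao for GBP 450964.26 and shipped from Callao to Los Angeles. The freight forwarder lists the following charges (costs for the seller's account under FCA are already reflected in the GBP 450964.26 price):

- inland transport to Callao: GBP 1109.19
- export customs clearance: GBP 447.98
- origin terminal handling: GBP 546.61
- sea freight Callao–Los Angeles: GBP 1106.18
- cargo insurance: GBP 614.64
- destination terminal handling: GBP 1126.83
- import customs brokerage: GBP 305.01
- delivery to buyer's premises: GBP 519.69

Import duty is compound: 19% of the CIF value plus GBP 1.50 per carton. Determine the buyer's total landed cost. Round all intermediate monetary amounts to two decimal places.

FCA: the seller delivers export-cleared goods to the carrier; the buyer bears costs from that point.
Already in the invoice (seller's account under FCA): inland to port, export clearance — exclude.
CIF value = FCA price + origin terminal + freight + insurance = 450964.26 + 546.61 + 1106.18 + 614.64 = 453231.69
Ad valorem component: 453231.69 × 19% = 86114.02
Specific component: 13592 × 1.50 = 20388.00
Import duty = 86114.02 + 20388.00 = 106502.02
Buyer bears: origin terminal 546.61 + freight 1106.18 + insurance 614.64 + destination terminal 1126.83 + brokerage 305.01 + delivery 519.69 + duty 106502.02 = 110720.98
Landed cost = invoice 450964.26 + 110720.98 = 561685.24

Total landed cost: GBP 561685.24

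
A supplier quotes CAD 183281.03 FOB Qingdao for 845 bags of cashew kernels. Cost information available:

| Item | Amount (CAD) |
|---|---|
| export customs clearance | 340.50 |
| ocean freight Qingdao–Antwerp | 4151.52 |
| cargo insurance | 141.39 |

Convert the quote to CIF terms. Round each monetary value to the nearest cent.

CIF price: CAD 187573.94

Not relevant to the conversion: export clearance — on the seller under both FOB and CIF; already in the FOB price and stays in the CIF price.
From FOB to CIF, the seller additionally bears: freight, insurance.
CIF price = 183281.03 + 4151.52 + 141.39 = 187573.94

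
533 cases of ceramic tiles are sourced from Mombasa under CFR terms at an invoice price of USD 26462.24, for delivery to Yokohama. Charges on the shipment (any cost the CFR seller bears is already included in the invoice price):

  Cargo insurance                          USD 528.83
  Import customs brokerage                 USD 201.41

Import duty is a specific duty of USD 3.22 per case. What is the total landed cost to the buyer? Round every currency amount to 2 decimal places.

CFR: the seller pays costs through ocean freight to the destination port, but not insurance.
CIF value = CFR price + insurance = 26462.24 + 528.83 = 26991.07
Import duty = 533 × 3.22 = 1716.26
Buyer bears: insurance 528.83 + brokerage 201.41 + duty 1716.26 = 2446.50
Landed cost = invoice 26462.24 + 2446.50 = 28908.74

Total landed cost: USD 28908.74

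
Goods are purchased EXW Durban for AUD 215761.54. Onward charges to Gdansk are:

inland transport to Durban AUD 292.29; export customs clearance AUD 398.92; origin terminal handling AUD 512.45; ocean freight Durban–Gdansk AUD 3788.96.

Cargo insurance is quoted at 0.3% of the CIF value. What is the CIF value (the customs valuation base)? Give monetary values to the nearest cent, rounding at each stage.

Let C be the CIF value. C = EXW price + pre-shipment costs + freight + 0.3% × C
C − 0.3% × C = 215761.54 + 292.29 + 398.92 + 512.45 + 3788.96
0.997 × C = 220754.16
C = 220754.16 / 0.997 = 221418.42
Insurance premium = 0.3% × 221418.42 = 664.26

CIF value: AUD 221418.42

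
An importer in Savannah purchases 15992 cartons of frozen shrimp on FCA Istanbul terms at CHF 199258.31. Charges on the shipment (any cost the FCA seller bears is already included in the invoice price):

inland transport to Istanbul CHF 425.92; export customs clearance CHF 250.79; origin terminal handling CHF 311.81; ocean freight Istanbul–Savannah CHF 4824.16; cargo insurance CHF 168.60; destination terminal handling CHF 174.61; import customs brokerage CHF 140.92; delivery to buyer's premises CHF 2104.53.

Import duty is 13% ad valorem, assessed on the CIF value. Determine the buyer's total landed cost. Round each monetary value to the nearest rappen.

Total landed cost: CHF 233576.11

FCA: the seller delivers export-cleared goods to the carrier; the buyer bears costs from that point.
Already in the invoice (seller's account under FCA): inland to port, export clearance — exclude.
CIF value = FCA price + origin terminal + freight + insurance = 199258.31 + 311.81 + 4824.16 + 168.60 = 204562.88
Import duty = 204562.88 × 13% = 26593.17
Buyer bears: origin terminal 311.81 + freight 4824.16 + insurance 168.60 + destination terminal 174.61 + brokerage 140.92 + delivery 2104.53 + duty 26593.17 = 34317.80
Landed cost = invoice 199258.31 + 34317.80 = 233576.11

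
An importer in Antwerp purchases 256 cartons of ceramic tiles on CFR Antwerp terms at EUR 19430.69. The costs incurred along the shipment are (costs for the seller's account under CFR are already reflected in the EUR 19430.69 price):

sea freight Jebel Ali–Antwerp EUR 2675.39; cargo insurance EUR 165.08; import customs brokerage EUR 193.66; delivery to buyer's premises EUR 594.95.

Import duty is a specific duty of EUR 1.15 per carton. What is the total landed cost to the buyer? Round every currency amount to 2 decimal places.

CFR: the seller pays costs through ocean freight to the destination port, but not insurance.
Already in the invoice (seller's account under CFR): freight — exclude.
CIF value = CFR price + insurance = 19430.69 + 165.08 = 19595.77
Import duty = 256 × 1.15 = 294.40
Buyer bears: insurance 165.08 + brokerage 193.66 + delivery 594.95 + duty 294.40 = 1248.09
Landed cost = invoice 19430.69 + 1248.09 = 20678.78

Total landed cost: EUR 20678.78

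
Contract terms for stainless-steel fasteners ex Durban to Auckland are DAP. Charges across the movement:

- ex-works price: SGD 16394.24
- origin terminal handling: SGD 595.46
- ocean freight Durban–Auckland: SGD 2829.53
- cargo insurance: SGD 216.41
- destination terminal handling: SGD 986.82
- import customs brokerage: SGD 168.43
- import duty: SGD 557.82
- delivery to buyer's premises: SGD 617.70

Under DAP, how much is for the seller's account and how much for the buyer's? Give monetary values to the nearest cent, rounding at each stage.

DAP: the seller bears all costs to the named destination except import duty and clearance.
Seller's account: goods 16394.24 + origin terminal 595.46 + freight 2829.53 + insurance 216.41 + destination terminal 986.82 + delivery 617.70 = 21640.16
Buyer's account: brokerage 168.43 + duty 557.82 = 726.25

Seller: SGD 21640.16; buyer: SGD 726.25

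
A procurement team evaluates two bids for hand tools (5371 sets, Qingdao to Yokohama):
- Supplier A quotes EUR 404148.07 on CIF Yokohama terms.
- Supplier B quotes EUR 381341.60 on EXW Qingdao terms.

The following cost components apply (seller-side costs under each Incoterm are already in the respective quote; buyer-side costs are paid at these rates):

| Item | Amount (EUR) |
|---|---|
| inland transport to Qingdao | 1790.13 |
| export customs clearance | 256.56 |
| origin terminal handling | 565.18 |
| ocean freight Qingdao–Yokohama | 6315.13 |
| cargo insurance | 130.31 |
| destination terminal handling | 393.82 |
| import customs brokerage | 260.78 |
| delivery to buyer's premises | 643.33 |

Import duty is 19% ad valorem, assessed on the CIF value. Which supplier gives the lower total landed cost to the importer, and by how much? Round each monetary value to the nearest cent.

Supplier A (CIF):
The CIF price already equals the CIF value: 404148.07
Import duty = 404148.07 × 19% = 76788.13
Buyer bears (A): 393.82 + 260.78 + 643.33 = 1297.93
Landed cost (A) = invoice 404148.07 + 1297.93 + duty 76788.13 = 482234.13
Supplier B (EXW):
CIF value = EXW price + inland to port + export clearance + origin terminal + freight + insurance = 381341.60 + 1790.13 + 256.56 + 565.18 + 6315.13 + 130.31 = 390398.91
Import duty = 390398.91 × 19% = 74175.79
Buyer bears (B): 1790.13 + 256.56 + 565.18 + 6315.13 + 130.31 + 393.82 + 260.78 + 643.33 = 10355.24
Landed cost (B) = invoice 381341.60 + 10355.24 + duty 74175.79 = 465872.63
Difference = |482234.13 − 465872.63| = 16361.50

Supplier B is cheaper by EUR 16361.50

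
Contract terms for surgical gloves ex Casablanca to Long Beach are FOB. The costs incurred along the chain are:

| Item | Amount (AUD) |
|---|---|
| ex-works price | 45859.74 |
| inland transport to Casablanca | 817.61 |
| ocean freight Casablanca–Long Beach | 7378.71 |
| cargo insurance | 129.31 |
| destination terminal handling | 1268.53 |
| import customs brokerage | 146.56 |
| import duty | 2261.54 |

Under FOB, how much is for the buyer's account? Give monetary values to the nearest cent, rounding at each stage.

FOB: the seller bears costs until goods are on board at the origin port; the buyer bears freight, insurance and all costs thereafter.
Seller's account: goods 45859.74 + inland to port 817.61 = 46677.35
Buyer's account: freight 7378.71 + insurance 129.31 + destination terminal 1268.53 + brokerage 146.56 + duty 2261.54 = 11184.65

Buyer's account: AUD 11184.65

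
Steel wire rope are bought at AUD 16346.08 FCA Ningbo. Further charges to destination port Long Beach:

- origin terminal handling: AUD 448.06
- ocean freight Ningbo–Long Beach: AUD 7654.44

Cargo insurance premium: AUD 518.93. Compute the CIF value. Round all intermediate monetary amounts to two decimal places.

CIF value: AUD 24967.51

CIF = FCA price + pre-shipment costs + freight + insurance
CIF = 16346.08 + 448.06 + 7654.44 + 518.93 = 24967.51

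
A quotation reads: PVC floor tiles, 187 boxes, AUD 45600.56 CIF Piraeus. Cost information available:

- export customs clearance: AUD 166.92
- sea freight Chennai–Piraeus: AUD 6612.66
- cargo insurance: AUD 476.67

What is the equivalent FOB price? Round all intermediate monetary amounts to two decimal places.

FOB price: AUD 38511.23

Not relevant to the conversion: export clearance — on the seller under both CIF and FOB; already in the CIF price and stays in the FOB price.
From CIF to FOB, the seller no longer bears: freight, insurance.
FOB price = 45600.56 − 6612.66 − 476.67 = 38511.23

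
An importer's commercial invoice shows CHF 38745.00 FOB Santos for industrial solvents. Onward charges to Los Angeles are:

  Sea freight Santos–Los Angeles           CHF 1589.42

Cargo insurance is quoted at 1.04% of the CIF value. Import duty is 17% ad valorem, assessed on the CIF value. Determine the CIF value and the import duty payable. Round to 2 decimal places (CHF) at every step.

CIF value: CHF 40758.31; import duty: CHF 6928.91

Let C be the CIF value. C = FOB price + freight + 1.04% × C
C − 1.04% × C = 38745.00 + 1589.42
0.9896 × C = 40334.42
C = 40334.42 / 0.9896 = 40758.31
Insurance premium = 1.04% × 40758.31 = 423.89
Import duty = 40758.31 × 17% = 6928.91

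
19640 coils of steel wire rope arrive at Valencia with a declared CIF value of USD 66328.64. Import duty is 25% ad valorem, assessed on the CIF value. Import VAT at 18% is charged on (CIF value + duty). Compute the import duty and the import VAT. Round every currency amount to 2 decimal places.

Import duty = 66328.64 × 25% = 16582.16
VAT base = CIF + duty = 66328.64 + 16582.16 = 82910.80
Import VAT = 82910.80 × 18% = 14923.94

Import duty: USD 16582.16; import VAT: USD 14923.94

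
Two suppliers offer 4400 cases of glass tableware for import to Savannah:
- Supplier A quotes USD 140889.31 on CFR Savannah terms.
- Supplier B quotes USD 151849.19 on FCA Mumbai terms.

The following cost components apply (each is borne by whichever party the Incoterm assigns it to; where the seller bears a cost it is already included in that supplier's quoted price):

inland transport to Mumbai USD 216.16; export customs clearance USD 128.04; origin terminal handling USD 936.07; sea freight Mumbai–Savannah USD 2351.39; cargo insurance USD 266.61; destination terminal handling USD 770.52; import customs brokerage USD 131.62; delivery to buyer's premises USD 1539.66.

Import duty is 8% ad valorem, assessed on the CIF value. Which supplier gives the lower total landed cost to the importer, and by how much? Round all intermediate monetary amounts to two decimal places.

Supplier A (CFR):
CIF value = CFR price + insurance = 140889.31 + 266.61 = 141155.92
Import duty = 141155.92 × 8% = 11292.47
Buyer bears (A): 266.61 + 770.52 + 131.62 + 1539.66 = 2708.41
Landed cost (A) = invoice 140889.31 + 2708.41 + duty 11292.47 = 154890.19
Supplier B (FCA):
CIF value = FCA price + origin terminal + freight + insurance = 151849.19 + 936.07 + 2351.39 + 266.61 = 155403.26
Import duty = 155403.26 × 8% = 12432.26
Buyer bears (B): 936.07 + 2351.39 + 266.61 + 770.52 + 131.62 + 1539.66 = 5995.87
Landed cost (B) = invoice 151849.19 + 5995.87 + duty 12432.26 = 170277.32
Difference = |154890.19 − 170277.32| = 15387.13

Supplier A is cheaper by USD 15387.13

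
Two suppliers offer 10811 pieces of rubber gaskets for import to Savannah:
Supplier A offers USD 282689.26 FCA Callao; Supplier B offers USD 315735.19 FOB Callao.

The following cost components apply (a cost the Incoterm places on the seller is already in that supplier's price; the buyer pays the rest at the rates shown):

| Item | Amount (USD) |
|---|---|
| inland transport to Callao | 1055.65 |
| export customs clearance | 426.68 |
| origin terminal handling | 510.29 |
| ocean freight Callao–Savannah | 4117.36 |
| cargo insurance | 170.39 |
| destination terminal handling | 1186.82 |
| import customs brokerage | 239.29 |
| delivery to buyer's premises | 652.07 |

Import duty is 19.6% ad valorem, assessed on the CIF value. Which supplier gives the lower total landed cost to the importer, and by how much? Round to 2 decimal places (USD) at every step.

Supplier A is cheaper by USD 38912.63

Supplier A (FCA):
CIF value = FCA price + origin terminal + freight + insurance = 282689.26 + 510.29 + 4117.36 + 170.39 = 287487.30
Import duty = 287487.30 × 19.6% = 56347.51
Buyer bears (A): 510.29 + 4117.36 + 170.39 + 1186.82 + 239.29 + 652.07 = 6876.22
Landed cost (A) = invoice 282689.26 + 6876.22 + duty 56347.51 = 345912.99
Supplier B (FOB):
CIF value = FOB price + freight + insurance = 315735.19 + 4117.36 + 170.39 = 320022.94
Import duty = 320022.94 × 19.6% = 62724.50
Buyer bears (B): 4117.36 + 170.39 + 1186.82 + 239.29 + 652.07 = 6365.93
Landed cost (B) = invoice 315735.19 + 6365.93 + duty 62724.50 = 384825.62
Difference = |345912.99 − 384825.62| = 38912.63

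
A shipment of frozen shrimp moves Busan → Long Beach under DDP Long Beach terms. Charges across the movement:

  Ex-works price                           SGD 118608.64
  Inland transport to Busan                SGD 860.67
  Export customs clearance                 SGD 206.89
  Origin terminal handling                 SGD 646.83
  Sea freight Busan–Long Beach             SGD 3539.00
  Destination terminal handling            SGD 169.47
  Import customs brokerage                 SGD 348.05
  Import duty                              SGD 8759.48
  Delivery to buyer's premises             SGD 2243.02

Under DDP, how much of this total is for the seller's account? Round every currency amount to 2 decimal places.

Seller's account: SGD 135382.05

DDP: the seller bears all costs including import duty.
Seller's account: goods 118608.64 + inland to port 860.67 + export clearance 206.89 + origin terminal 646.83 + freight 3539.00 + destination terminal 169.47 + brokerage 348.05 + duty 8759.48 + delivery 2243.02 = 135382.05
Buyer's account: 0.00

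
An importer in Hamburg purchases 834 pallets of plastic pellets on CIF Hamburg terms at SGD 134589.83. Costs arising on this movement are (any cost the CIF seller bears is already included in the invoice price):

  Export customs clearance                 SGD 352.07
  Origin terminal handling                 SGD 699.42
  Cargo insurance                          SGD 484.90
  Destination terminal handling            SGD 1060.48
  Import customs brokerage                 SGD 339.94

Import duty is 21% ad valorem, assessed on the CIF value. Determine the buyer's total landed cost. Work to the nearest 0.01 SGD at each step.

Total landed cost: SGD 164254.11

CIF: the seller pays costs through ocean freight and marine insurance to the destination port.
Already in the invoice (seller's account under CIF): export clearance, origin terminal, insurance — exclude.
The CIF price already equals the CIF value: 134589.83
Import duty = 134589.83 × 21% = 28263.86
Buyer bears: destination terminal 1060.48 + brokerage 339.94 + duty 28263.86 = 29664.28
Landed cost = invoice 134589.83 + 29664.28 = 164254.11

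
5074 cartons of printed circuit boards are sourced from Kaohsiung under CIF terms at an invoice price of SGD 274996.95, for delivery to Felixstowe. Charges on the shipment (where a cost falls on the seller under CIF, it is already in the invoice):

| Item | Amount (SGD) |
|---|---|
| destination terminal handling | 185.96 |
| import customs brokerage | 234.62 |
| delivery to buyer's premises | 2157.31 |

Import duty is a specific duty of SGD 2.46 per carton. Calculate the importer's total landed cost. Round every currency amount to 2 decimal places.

CIF: the seller pays costs through ocean freight and marine insurance to the destination port.
The CIF price already equals the CIF value: 274996.95
Import duty = 5074 × 2.46 = 12482.04
Buyer bears: destination terminal 185.96 + brokerage 234.62 + delivery 2157.31 + duty 12482.04 = 15059.93
Landed cost = invoice 274996.95 + 15059.93 = 290056.88

Total landed cost: SGD 290056.88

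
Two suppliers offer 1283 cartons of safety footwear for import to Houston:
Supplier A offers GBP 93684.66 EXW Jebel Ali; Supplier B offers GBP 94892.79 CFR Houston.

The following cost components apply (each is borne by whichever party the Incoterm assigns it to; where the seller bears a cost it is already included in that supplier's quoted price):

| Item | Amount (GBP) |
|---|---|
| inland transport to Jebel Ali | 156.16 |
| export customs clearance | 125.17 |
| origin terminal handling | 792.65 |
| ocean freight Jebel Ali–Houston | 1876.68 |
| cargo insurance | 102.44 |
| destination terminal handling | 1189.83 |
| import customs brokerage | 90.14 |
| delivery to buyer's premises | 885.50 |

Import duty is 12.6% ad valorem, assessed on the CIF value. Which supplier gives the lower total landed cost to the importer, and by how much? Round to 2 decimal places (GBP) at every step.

Supplier A (EXW):
CIF value = EXW price + inland to port + export clearance + origin terminal + freight + insurance = 93684.66 + 156.16 + 125.17 + 792.65 + 1876.68 + 102.44 = 96737.76
Import duty = 96737.76 × 12.6% = 12188.96
Buyer bears (A): 156.16 + 125.17 + 792.65 + 1876.68 + 102.44 + 1189.83 + 90.14 + 885.50 = 5218.57
Landed cost (A) = invoice 93684.66 + 5218.57 + duty 12188.96 = 111092.19
Supplier B (CFR):
CIF value = CFR price + insurance = 94892.79 + 102.44 = 94995.23
Import duty = 94995.23 × 12.6% = 11969.40
Buyer bears (B): 102.44 + 1189.83 + 90.14 + 885.50 = 2267.91
Landed cost (B) = invoice 94892.79 + 2267.91 + duty 11969.40 = 109130.10
Difference = |111092.19 − 109130.10| = 1962.09

Supplier B is cheaper by GBP 1962.09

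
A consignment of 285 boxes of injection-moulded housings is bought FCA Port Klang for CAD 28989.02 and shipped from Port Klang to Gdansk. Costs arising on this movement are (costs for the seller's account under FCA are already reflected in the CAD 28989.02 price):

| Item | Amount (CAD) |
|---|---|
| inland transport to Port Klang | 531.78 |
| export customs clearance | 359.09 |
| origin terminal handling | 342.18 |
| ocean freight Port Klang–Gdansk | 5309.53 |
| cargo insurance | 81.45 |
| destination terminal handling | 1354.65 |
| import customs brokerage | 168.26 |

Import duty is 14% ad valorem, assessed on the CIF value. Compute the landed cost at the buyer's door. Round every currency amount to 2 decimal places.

Total landed cost: CAD 41106.20

FCA: the seller delivers export-cleared goods to the carrier; the buyer bears costs from that point.
Already in the invoice (seller's account under FCA): inland to port, export clearance — exclude.
CIF value = FCA price + origin terminal + freight + insurance = 28989.02 + 342.18 + 5309.53 + 81.45 = 34722.18
Import duty = 34722.18 × 14% = 4861.11
Buyer bears: origin terminal 342.18 + freight 5309.53 + insurance 81.45 + destination terminal 1354.65 + brokerage 168.26 + duty 4861.11 = 12117.18
Landed cost = invoice 28989.02 + 12117.18 = 41106.20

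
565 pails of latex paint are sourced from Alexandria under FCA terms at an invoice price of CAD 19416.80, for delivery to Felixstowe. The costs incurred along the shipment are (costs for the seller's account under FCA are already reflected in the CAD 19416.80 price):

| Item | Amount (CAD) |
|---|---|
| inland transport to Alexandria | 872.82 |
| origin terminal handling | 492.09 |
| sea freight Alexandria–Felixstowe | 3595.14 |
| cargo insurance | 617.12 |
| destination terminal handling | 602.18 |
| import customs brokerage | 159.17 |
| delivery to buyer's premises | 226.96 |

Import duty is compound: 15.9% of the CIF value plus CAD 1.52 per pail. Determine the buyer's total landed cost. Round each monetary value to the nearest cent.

Total landed cost: CAD 29803.52

FCA: the seller delivers export-cleared goods to the carrier; the buyer bears costs from that point.
Already in the invoice (seller's account under FCA): inland to port — exclude.
CIF value = FCA price + origin terminal + freight + insurance = 19416.80 + 492.09 + 3595.14 + 617.12 = 24121.15
Ad valorem component: 24121.15 × 15.9% = 3835.26
Specific component: 565 × 1.52 = 858.80
Import duty = 3835.26 + 858.80 = 4694.06
Buyer bears: origin terminal 492.09 + freight 3595.14 + insurance 617.12 + destination terminal 602.18 + brokerage 159.17 + delivery 226.96 + duty 4694.06 = 10386.72
Landed cost = invoice 19416.80 + 10386.72 = 29803.52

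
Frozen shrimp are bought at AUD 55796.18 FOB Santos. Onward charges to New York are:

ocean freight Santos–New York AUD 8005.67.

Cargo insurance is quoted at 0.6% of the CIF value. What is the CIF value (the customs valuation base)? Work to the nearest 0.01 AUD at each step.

Let C be the CIF value. C = FOB price + freight + 0.6% × C
C − 0.6% × C = 55796.18 + 8005.67
0.994 × C = 63801.85
C = 63801.85 / 0.994 = 64186.97
Insurance premium = 0.6% × 64186.97 = 385.12

CIF value: AUD 64186.97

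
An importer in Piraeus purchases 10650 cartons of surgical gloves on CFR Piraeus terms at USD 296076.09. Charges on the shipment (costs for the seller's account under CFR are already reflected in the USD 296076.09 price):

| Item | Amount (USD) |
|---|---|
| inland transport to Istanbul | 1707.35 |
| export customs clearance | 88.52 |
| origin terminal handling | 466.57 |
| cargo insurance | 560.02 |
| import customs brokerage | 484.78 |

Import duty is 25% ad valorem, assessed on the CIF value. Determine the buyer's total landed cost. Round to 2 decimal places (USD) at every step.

CFR: the seller pays costs through ocean freight to the destination port, but not insurance.
Already in the invoice (seller's account under CFR): inland to port, export clearance, origin terminal — exclude.
CIF value = CFR price + insurance = 296076.09 + 560.02 = 296636.11
Import duty = 296636.11 × 25% = 74159.03
Buyer bears: insurance 560.02 + brokerage 484.78 + duty 74159.03 = 75203.83
Landed cost = invoice 296076.09 + 75203.83 = 371279.92

Total landed cost: USD 371279.92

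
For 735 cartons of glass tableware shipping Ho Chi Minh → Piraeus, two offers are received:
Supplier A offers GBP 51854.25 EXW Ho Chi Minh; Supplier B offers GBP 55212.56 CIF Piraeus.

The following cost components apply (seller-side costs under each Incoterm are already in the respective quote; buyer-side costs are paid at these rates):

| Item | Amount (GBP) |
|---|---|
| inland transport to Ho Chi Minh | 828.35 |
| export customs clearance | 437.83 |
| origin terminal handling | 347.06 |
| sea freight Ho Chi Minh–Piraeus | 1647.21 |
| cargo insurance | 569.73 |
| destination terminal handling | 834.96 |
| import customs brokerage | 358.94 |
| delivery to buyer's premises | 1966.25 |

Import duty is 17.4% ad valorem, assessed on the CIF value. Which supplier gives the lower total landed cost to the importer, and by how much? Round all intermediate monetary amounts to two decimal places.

Supplier B is cheaper by GBP 553.97

Supplier A (EXW):
CIF value = EXW price + inland to port + export clearance + origin terminal + freight + insurance = 51854.25 + 828.35 + 437.83 + 347.06 + 1647.21 + 569.73 = 55684.43
Import duty = 55684.43 × 17.4% = 9689.09
Buyer bears (A): 828.35 + 437.83 + 347.06 + 1647.21 + 569.73 + 834.96 + 358.94 + 1966.25 = 6990.33
Landed cost (A) = invoice 51854.25 + 6990.33 + duty 9689.09 = 68533.67
Supplier B (CIF):
The CIF price already equals the CIF value: 55212.56
Import duty = 55212.56 × 17.4% = 9606.99
Buyer bears (B): 834.96 + 358.94 + 1966.25 = 3160.15
Landed cost (B) = invoice 55212.56 + 3160.15 + duty 9606.99 = 67979.70
Difference = |68533.67 − 67979.70| = 553.97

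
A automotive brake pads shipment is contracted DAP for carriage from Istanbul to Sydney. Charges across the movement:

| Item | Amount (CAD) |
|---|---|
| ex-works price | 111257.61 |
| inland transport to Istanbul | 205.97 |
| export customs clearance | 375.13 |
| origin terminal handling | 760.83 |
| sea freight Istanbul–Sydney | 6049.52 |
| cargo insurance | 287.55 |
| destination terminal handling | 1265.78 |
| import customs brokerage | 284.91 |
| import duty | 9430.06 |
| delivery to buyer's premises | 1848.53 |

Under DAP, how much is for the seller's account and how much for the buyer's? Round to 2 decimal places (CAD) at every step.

Seller: CAD 122050.92; buyer: CAD 9714.97

DAP: the seller bears all costs to the named destination except import duty and clearance.
Seller's account: goods 111257.61 + inland to port 205.97 + export clearance 375.13 + origin terminal 760.83 + freight 6049.52 + insurance 287.55 + destination terminal 1265.78 + delivery 1848.53 = 122050.92
Buyer's account: brokerage 284.91 + duty 9430.06 = 9714.97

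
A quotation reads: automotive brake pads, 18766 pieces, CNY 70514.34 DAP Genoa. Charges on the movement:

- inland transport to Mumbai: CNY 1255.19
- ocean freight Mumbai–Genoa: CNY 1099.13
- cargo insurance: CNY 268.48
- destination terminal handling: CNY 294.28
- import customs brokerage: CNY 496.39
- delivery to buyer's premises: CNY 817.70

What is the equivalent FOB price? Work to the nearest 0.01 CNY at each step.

Not relevant to the conversion: inland to port — on the seller under both DAP and FOB; already in the DAP price and stays in the FOB price. brokerage — on the buyer under both terms; not part of either seller's price.
From DAP to FOB, the seller no longer bears: freight, insurance, destination terminal, delivery.
FOB price = 70514.34 − 1099.13 − 268.48 − 294.28 − 817.70 = 68034.75

FOB price: CNY 68034.75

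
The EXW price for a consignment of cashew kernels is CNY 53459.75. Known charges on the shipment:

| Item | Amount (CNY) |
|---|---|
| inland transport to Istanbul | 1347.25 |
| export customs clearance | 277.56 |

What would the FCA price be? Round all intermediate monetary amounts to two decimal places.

FCA price: CNY 55084.56

From EXW to FCA, the seller additionally bears: inland to port, export clearance.
FCA price = 53459.75 + 1347.25 + 277.56 = 55084.56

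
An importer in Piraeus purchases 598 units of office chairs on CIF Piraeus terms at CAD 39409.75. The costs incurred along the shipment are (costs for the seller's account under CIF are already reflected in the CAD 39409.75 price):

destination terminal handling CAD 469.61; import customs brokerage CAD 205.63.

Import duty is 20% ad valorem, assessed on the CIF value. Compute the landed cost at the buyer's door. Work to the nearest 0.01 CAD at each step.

CIF: the seller pays costs through ocean freight and marine insurance to the destination port.
The CIF price already equals the CIF value: 39409.75
Import duty = 39409.75 × 20% = 7881.95
Buyer bears: destination terminal 469.61 + brokerage 205.63 + duty 7881.95 = 8557.19
Landed cost = invoice 39409.75 + 8557.19 = 47966.94

Total landed cost: CAD 47966.94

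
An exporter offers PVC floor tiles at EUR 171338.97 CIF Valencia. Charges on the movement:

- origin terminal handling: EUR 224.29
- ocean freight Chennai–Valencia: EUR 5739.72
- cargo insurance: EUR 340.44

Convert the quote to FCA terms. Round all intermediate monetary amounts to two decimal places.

From CIF to FCA, the seller no longer bears: origin terminal, freight, insurance.
FCA price = 171338.97 − 224.29 − 5739.72 − 340.44 = 165034.52

FCA price: EUR 165034.52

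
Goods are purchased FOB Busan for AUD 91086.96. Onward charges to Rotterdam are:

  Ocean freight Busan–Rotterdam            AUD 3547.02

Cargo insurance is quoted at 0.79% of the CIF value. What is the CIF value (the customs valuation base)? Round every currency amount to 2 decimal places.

Let C be the CIF value. C = FOB price + freight + 0.79% × C
C − 0.79% × C = 91086.96 + 3547.02
0.9921 × C = 94633.98
C = 94633.98 / 0.9921 = 95387.54
Insurance premium = 0.79% × 95387.54 = 753.56

CIF value: AUD 95387.54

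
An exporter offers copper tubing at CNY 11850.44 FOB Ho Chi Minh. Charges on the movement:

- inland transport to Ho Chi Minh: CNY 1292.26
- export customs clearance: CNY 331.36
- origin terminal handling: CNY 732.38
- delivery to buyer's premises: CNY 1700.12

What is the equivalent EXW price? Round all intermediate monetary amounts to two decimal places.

Not relevant to the conversion: delivery — on the buyer under both terms; not part of either seller's price.
From FOB to EXW, the seller no longer bears: inland to port, export clearance, origin terminal.
EXW price = 11850.44 − 1292.26 − 331.36 − 732.38 = 9494.44

EXW price: CNY 9494.44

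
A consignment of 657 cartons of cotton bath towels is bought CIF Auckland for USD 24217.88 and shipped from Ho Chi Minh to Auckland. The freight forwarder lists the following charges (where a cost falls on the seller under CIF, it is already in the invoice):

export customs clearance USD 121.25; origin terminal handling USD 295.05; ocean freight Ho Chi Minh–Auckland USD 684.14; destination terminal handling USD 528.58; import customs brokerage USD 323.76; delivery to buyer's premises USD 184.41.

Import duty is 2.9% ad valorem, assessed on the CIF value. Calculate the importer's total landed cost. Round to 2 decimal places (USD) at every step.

CIF: the seller pays costs through ocean freight and marine insurance to the destination port.
Already in the invoice (seller's account under CIF): export clearance, origin terminal, freight — exclude.
The CIF price already equals the CIF value: 24217.88
Import duty = 24217.88 × 2.9% = 702.32
Buyer bears: destination terminal 528.58 + brokerage 323.76 + delivery 184.41 + duty 702.32 = 1739.07
Landed cost = invoice 24217.88 + 1739.07 = 25956.95

Total landed cost: USD 25956.95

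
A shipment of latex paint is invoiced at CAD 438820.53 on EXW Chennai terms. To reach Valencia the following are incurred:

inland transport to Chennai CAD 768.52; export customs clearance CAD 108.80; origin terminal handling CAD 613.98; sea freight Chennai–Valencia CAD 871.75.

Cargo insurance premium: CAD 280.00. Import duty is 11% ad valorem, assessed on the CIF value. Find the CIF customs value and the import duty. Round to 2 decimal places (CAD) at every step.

CIF value: CAD 441463.58; import duty: CAD 48560.99

CIF = EXW price + pre-shipment costs + freight + insurance
CIF = 438820.53 + 768.52 + 108.80 + 613.98 + 871.75 + 280.00 = 441463.58
Import duty = 441463.58 × 11% = 48560.99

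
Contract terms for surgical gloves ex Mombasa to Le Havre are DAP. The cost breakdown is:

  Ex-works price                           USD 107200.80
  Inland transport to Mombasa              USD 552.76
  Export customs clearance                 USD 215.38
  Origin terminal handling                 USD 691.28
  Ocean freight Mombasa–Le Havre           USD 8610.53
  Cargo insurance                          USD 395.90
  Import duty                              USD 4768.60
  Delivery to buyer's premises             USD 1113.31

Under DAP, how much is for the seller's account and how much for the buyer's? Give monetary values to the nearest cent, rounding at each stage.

DAP: the seller bears all costs to the named destination except import duty and clearance.
Seller's account: goods 107200.80 + inland to port 552.76 + export clearance 215.38 + origin terminal 691.28 + freight 8610.53 + insurance 395.90 + delivery 1113.31 = 118779.96
Buyer's account: duty 4768.60 = 4768.60

Seller: USD 118779.96; buyer: USD 4768.60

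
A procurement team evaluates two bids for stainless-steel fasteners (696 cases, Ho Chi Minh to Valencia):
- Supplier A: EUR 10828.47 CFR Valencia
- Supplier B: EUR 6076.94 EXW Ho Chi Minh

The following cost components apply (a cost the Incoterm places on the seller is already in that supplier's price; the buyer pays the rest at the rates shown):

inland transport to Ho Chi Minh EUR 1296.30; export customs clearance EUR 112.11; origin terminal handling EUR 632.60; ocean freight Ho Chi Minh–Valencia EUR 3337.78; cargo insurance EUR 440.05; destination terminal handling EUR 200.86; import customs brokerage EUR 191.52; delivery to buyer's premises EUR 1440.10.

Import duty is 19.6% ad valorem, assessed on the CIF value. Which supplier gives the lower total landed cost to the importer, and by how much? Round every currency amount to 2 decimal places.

Supplier A is cheaper by EUR 750.20

Supplier A (CFR):
CIF value = CFR price + insurance = 10828.47 + 440.05 = 11268.52
Import duty = 11268.52 × 19.6% = 2208.63
Buyer bears (A): 440.05 + 200.86 + 191.52 + 1440.10 = 2272.53
Landed cost (A) = invoice 10828.47 + 2272.53 + duty 2208.63 = 15309.63
Supplier B (EXW):
CIF value = EXW price + inland to port + export clearance + origin terminal + freight + insurance = 6076.94 + 1296.30 + 112.11 + 632.60 + 3337.78 + 440.05 = 11895.78
Import duty = 11895.78 × 19.6% = 2331.57
Buyer bears (B): 1296.30 + 112.11 + 632.60 + 3337.78 + 440.05 + 200.86 + 191.52 + 1440.10 = 7651.32
Landed cost (B) = invoice 6076.94 + 7651.32 + duty 2331.57 = 16059.83
Difference = |15309.63 − 16059.83| = 750.20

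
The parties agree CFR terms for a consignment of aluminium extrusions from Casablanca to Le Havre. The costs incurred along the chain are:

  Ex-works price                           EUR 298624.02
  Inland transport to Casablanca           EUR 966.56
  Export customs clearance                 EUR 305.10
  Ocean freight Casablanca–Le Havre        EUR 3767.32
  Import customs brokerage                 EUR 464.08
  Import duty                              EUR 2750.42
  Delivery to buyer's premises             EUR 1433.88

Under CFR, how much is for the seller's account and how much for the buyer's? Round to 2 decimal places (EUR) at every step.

Seller: EUR 303663.00; buyer: EUR 4648.38

CFR: the seller pays costs through ocean freight to the destination port, but not insurance.
Seller's account: goods 298624.02 + inland to port 966.56 + export clearance 305.10 + freight 3767.32 = 303663.00
Buyer's account: brokerage 464.08 + duty 2750.42 + delivery 1433.88 = 4648.38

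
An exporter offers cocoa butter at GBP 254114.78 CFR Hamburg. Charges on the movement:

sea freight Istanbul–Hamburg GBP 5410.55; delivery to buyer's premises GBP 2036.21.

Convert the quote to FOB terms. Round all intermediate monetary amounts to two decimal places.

Not relevant to the conversion: delivery — on the buyer under both terms; not part of either seller's price.
From CFR to FOB, the seller no longer bears: freight.
FOB price = 254114.78 − 5410.55 = 248704.23

FOB price: GBP 248704.23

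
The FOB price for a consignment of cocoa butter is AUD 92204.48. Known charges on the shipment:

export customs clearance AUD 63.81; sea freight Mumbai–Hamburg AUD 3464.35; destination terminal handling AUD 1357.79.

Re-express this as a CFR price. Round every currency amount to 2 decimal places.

CFR price: AUD 95668.83

Not relevant to the conversion: export clearance — on the seller under both FOB and CFR; already in the FOB price and stays in the CFR price. destination terminal — on the buyer under both terms; not part of either seller's price.
From FOB to CFR, the seller additionally bears: freight.
CFR price = 92204.48 + 3464.35 = 95668.83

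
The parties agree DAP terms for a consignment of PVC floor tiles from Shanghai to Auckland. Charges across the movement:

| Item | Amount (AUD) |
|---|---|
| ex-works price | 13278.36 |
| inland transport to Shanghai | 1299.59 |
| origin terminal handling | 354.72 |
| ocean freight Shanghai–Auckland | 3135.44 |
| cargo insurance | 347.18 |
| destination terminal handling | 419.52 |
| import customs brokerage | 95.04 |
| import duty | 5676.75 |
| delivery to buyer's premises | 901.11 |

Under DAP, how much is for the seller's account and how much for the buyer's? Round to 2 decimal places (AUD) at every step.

DAP: the seller bears all costs to the named destination except import duty and clearance.
Seller's account: goods 13278.36 + inland to port 1299.59 + origin terminal 354.72 + freight 3135.44 + insurance 347.18 + destination terminal 419.52 + delivery 901.11 = 19735.92
Buyer's account: brokerage 95.04 + duty 5676.75 = 5771.79

Seller: AUD 19735.92; buyer: AUD 5771.79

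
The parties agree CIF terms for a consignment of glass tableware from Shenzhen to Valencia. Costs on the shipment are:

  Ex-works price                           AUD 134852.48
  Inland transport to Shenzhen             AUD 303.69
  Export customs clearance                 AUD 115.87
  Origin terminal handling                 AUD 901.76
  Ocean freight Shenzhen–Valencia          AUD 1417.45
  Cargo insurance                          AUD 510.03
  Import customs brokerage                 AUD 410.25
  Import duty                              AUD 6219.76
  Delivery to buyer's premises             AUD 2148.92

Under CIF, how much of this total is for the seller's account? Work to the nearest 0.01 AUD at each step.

Seller's account: AUD 138101.28

CIF: the seller pays costs through ocean freight and marine insurance to the destination port.
Seller's account: goods 134852.48 + inland to port 303.69 + export clearance 115.87 + origin terminal 901.76 + freight 1417.45 + insurance 510.03 = 138101.28
Buyer's account: brokerage 410.25 + duty 6219.76 + delivery 2148.92 = 8778.93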